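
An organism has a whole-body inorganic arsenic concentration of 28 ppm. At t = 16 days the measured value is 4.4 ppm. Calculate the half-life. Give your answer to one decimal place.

6.0 days

A/A₀ = 4.4/28 ≈ 0.15714.
n = log₂(6.3636) ≈ 2.6699 half-lives elapsed in 16 days.
t½ = 16/2.6699 ≈ 5.9928 days.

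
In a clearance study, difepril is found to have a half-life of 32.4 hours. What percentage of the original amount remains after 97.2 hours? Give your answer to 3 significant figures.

12.5%

n = 97.2/32.4 ≈ 3 half-lives.
Fraction remaining = (1/2)^3 ≈ 0.125, i.e. 12.5%.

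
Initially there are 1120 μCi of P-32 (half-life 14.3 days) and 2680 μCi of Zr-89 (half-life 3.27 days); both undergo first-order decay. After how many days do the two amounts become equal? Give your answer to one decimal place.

Set 1120·(1/2)^(t/14.3) = 2680·(1/2)^(t/3.27).
Taking log₂: log₂(1120/2680) = t·(1/14.3 − 1/3.27).
log₂(0.41791) = -1.2587; 1/14.3 − 1/3.27 = -0.23588.
t = -1.2587 / -0.23588 ≈ 5.3363 days.

5.3 days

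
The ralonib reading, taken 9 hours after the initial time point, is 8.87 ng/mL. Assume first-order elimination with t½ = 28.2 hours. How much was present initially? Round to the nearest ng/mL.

11 ng/mL

Number of half-lives elapsed: n = 9/28.2 ≈ 0.31915.
A₀ = A × 2^n = 8.87 × 2^0.31915 = 8.87 × 1.2476 ≈ 11.066 ng/mL.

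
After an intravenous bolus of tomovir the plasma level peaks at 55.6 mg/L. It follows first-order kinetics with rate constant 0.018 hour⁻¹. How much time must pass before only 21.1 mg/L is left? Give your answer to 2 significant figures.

t½ = ln 2 / λ = 0.69315 / 0.018 ≈ 38.508 hours.
Fraction remaining = 21.1/55.6 ≈ 0.3795.
n = log₂(55.6/21.1) = ln(2.6351)/ln 2 ≈ 1.3978 half-lives.
t = n × t½ = 1.3978 × 38.508 ≈ 53.828 hours.

54 hours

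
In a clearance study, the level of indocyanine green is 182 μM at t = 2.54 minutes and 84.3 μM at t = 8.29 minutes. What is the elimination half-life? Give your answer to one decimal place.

Over Δt = 8.29 − 2.54 = 5.75 minutes, the level fell by a factor of 182/84.3 ≈ 2.159.
n = log₂(2.159) ≈ 1.1103 half-lives, so t½ = 5.75/1.1103 ≈ 5.1786 minutes.

5.2 minutes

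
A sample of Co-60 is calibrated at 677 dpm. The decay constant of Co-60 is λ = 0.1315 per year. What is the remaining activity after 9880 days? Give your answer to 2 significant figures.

t½ = ln 2 / λ = 0.69315 / 0.1315 ≈ 5.2711 years.
Convert the elapsed time: 9880 days = 27.0685 years.
Number of half-lives: n = 27.0685/5.2711 ≈ 5.1353.
Remaining = 677 × (1/2)^5.1353 = 677 × 0.028453 ≈ 19.263 dpm.

19 dpm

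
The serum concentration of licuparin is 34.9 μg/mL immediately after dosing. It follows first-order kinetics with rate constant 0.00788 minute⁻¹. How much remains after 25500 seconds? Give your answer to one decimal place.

1.2 μg/mL

t½ = ln 2 / λ = 0.69315 / 0.00788 ≈ 87.963 minutes.
Convert the elapsed time: 25500 seconds = 425 minutes.
Number of half-lives: n = 425/87.963 ≈ 4.8316.
Remaining = 34.9 × (1/2)^4.8316 = 34.9 × 0.035119 ≈ 1.2257 μg/mL.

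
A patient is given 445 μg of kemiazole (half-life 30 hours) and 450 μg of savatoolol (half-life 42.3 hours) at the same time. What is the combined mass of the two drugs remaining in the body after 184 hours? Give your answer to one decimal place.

kemiazole: 445 × (1/2)^(184/30) = 445 × (1/2)^6.1333 ≈ 6.3393 μg.
savatoolol: 450 × (1/2)^(184/42.3) = 450 × (1/2)^4.3499 ≈ 22.068 μg.
Total = 6.3393 + 22.068 ≈ 28.408 μg.

28.4 μg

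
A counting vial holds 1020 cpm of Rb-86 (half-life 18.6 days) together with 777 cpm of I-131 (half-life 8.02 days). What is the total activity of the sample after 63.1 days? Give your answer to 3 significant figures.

Rb-86: 1020 × (1/2)^(63.1/18.6) = 1020 × (1/2)^3.3925 ≈ 97.132 cpm.
I-131: 777 × (1/2)^(63.1/8.02) = 777 × (1/2)^7.8678 ≈ 3.3264 cpm.
Total = 97.132 + 3.3264 ≈ 100.46 cpm.

100 cpm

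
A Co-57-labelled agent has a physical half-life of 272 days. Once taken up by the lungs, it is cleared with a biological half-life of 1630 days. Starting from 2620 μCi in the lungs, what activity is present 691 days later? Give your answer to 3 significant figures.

1/t_eff = 1/t_phys + 1/t_biol = 1/272 + 1/1630 = 0.00429 per day.
t_eff = 272 × 1630 / (272 + 1630) ≈ 233.1 days.
Remaining = 2620 × (1/2)^(691/233.1) = 2620 × (1/2)^2.9644 ≈ 335.69 μCi.

336 μCi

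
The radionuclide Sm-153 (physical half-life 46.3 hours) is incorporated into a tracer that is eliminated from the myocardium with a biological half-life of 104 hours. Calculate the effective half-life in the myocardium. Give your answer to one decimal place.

1/t_eff = 1/t_phys + 1/t_biol = 1/46.3 + 1/104 = 0.031214 per hour.
t_eff = 46.3 × 104 / (46.3 + 104) ≈ 32.037 hours.

32.0 hours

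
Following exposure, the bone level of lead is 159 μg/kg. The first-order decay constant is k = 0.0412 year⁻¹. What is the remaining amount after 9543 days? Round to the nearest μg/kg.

t½ = ln 2 / k = 0.69315 / 0.0412 ≈ 16.824 years.
Convert the elapsed time: 9543 days = 26.1452 years.
Number of half-lives: n = 26.1452/16.824 ≈ 1.554.
Remaining = 159 × (1/2)^1.554 = 159 × 0.34055 ≈ 54.148 μg/kg.

54 μg/kg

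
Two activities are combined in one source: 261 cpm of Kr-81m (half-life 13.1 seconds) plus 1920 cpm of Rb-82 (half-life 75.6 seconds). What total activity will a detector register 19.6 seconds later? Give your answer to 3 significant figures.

Kr-81m: 261 × (1/2)^(19.6/13.1) = 261 × (1/2)^1.4962 ≈ 92.522 cpm.
Rb-82: 1920 × (1/2)^(19.6/75.6) = 1920 × (1/2)^0.25926 ≈ 1604.2 cpm.
Total = 92.522 + 1604.2 ≈ 1696.7 cpm.

1700 cpm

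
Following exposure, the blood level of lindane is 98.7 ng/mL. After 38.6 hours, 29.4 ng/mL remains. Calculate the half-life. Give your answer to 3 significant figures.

22.1 hours

A/A₀ = 29.4/98.7 ≈ 0.29787.
n = log₂(3.3571) ≈ 1.7472 half-lives elapsed in 38.6 hours.
t½ = 38.6/1.7472 ≈ 22.092 hours.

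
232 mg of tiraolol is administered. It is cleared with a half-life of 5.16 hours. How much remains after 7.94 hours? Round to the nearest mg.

Number of half-lives: n = 7.94/5.16 ≈ 1.5388.
Remaining = 232 × (1/2)^1.5388 = 232 × 0.34418 ≈ 79.85 mg.

80 mg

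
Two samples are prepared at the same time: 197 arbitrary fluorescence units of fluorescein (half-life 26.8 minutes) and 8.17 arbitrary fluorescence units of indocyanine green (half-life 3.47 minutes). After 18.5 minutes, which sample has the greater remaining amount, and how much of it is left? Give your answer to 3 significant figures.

fluorescein: 197 × (1/2)^0.6903 ≈ 122.09 arbitrary fluorescence units.
indocyanine green: 8.17 × (1/2)^5.3314 ≈ 0.20291 arbitrary fluorescence units.
Fluorescein has more remaining, at ≈ 122.09 arbitrary fluorescence units.

fluorescein, 122 arbitrary fluorescence units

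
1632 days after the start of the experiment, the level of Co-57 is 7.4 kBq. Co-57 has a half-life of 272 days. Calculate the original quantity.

Number of half-lives elapsed: n = 1632/272 ≈ 6.
A₀ = A × 2^n = 7.4 × 2^6 = 7.4 × 64 ≈ 473.6 kBq.

473.6 kBq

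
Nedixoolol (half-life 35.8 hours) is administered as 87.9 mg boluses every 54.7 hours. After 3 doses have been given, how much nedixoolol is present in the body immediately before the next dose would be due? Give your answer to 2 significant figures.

The 3 doses were given 164.1, 109.4, 54.7 hours ago.
Total = 87.9·(1/2)^(164.1/35.8) + 87.9·(1/2)^(109.4/35.8) + 87.9·(1/2)^(54.7/35.8)
      = 3.6655 + 10.57 + 30.481 ≈ 44.717 mg.

45 mg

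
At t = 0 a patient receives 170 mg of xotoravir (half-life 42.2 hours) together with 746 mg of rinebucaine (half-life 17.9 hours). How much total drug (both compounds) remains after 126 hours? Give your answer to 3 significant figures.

xotoravir: 170 × (1/2)^(126/42.2) = 170 × (1/2)^2.9858 ≈ 21.46 mg.
rinebucaine: 746 × (1/2)^(126/17.9) = 746 × (1/2)^7.0391 ≈ 5.6723 mg.
Total = 21.46 + 5.6723 ≈ 27.133 mg.

27.1 mg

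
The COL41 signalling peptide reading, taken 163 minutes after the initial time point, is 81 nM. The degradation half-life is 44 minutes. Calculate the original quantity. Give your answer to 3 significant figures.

1060 nM

Number of half-lives elapsed: n = 163/44 ≈ 3.7045.
A₀ = A × 2^n = 81 × 2^3.7045 = 81 × 13.037 ≈ 1056 nM.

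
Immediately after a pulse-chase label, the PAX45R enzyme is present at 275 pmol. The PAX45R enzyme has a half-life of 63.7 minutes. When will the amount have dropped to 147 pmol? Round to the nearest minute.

Fraction remaining = 147/275 ≈ 0.53455.
n = log₂(275/147) = ln(1.8707)/ln 2 ≈ 0.90362 half-lives.
t = n × t½ = 0.90362 × 63.7 ≈ 57.56 minutes.

58 minutes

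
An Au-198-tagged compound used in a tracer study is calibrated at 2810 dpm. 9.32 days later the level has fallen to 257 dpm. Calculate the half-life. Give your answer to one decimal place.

2.7 days

A/A₀ = 257/2810 ≈ 0.091459.
n = log₂(10.934) ≈ 3.4507 half-lives elapsed in 9.32 days.
t½ = 9.32/3.4507 ≈ 2.7009 days.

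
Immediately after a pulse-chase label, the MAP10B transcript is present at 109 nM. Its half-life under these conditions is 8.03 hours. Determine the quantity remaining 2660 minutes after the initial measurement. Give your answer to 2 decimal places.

2.37 nM

Convert the elapsed time: 2660 minutes = 44.3333 hours.
Number of half-lives: n = 44.3333/8.03 ≈ 5.521.
Remaining = 109 × (1/2)^5.521 = 109 × 0.021778 ≈ 2.3738 nM.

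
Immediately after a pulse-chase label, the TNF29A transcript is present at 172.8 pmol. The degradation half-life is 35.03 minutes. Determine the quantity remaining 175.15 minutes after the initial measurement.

5.4 pmol

Elapsed time is 5 half-lives (175.15/35.03).
Each half-life halves the amount: 172.8 × (1/2)^5 = 172.8/32 = 5.4 pmol.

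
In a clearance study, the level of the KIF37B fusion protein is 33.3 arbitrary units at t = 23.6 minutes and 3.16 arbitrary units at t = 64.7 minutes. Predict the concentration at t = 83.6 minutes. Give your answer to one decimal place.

1.1 arbitrary units

Over Δt = 64.7 − 23.6 = 41.1 minutes, the level fell by a factor of 33.3/3.16 ≈ 10.538.
n = log₂(10.538) ≈ 3.3975 half-lives, so t½ = 41.1/3.3975 ≈ 12.097 minutes.
From t = 64.7 to t = 83.6: 3.16 × (1/2)^((83.6−64.7)/12.097) ≈ 1.07 arbitrary units.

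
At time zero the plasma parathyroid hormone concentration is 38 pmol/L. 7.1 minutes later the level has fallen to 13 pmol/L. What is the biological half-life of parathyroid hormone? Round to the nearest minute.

5 minutes

A/A₀ = 13/38 ≈ 0.34211.
n = log₂(2.9231) ≈ 1.5475 half-lives elapsed in 7.1 minutes.
t½ = 7.1/1.5475 ≈ 4.5881 minutes.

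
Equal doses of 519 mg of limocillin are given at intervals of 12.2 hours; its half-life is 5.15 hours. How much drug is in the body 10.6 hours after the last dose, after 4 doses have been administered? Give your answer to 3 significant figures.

154 mg

The 4 doses were given 47.2, 35, 22.8, 10.6 hours ago.
Total = 519·(1/2)^(47.2/5.15) + 519·(1/2)^(35/5.15) + 519·(1/2)^(22.8/5.15) + 519·(1/2)^(10.6/5.15)
      = 0.90409 + 4.6702 + 24.124 + 124.62 ≈ 154.31 mg.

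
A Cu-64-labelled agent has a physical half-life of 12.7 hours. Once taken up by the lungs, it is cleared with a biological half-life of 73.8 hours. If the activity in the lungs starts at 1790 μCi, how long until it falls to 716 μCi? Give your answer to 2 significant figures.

14 hours

1/t_eff = 1/t_phys + 1/t_biol = 1/12.7 + 1/73.8 = 0.09229 per hour.
t_eff = 12.7 × 73.8 / (12.7 + 73.8) ≈ 10.835 hours.
n = log₂(1790/716) ≈ 1.3219; t = 1.3219 × 10.835 ≈ 14.324 hours.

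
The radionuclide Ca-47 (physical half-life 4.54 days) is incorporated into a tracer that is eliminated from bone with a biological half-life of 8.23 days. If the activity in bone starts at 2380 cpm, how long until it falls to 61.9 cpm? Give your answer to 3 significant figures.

1/t_eff = 1/t_phys + 1/t_biol = 1/4.54 + 1/8.23 = 0.34177 per day.
t_eff = 4.54 × 8.23 / (4.54 + 8.23) ≈ 2.9259 days.
n = log₂(2380/61.9) ≈ 5.2649; t = 5.2649 × 2.9259 ≈ 15.405 days.

15.4 days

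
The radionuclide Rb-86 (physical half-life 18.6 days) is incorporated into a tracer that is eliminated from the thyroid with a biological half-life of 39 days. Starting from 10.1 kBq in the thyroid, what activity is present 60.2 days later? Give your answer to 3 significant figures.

0.368 kBq

1/t_eff = 1/t_phys + 1/t_biol = 1/18.6 + 1/39 = 0.079404 per day.
t_eff = 18.6 × 39 / (18.6 + 39) ≈ 12.594 days.
Remaining = 10.1 × (1/2)^(60.2/12.594) = 10.1 × (1/2)^4.7801 ≈ 0.36758 kBq.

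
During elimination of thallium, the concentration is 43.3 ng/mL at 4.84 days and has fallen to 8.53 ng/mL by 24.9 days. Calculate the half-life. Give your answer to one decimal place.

8.6 days

Over Δt = 24.9 − 4.84 = 20.06 days, the level fell by a factor of 43.3/8.53 ≈ 5.0762.
n = log₂(5.0762) ≈ 2.3437 half-lives, so t½ = 20.06/2.3437 ≈ 8.5589 days.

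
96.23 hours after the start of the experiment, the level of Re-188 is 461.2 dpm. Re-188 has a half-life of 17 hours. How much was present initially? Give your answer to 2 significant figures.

23000 dpm

Number of half-lives elapsed: n = 96.23/17 ≈ 5.6606.
A₀ = A × 2^n = 461.2 × 2^5.6606 = 461.2 × 50.583 ≈ 23329 dpm.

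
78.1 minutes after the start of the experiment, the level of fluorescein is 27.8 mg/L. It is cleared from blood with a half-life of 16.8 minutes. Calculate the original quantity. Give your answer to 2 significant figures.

700 mg/L

Number of half-lives elapsed: n = 78.1/16.8 ≈ 4.6488.
A₀ = A × 2^n = 27.8 × 2^4.6488 = 27.8 × 25.086 ≈ 697.39 mg/L.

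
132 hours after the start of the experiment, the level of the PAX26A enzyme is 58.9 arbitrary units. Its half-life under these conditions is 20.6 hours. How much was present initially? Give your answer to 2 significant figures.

Number of half-lives elapsed: n = 132/20.6 ≈ 6.4078.
A₀ = A × 2^n = 58.9 × 2^6.4078 = 58.9 × 84.904 ≈ 5000.9 arbitrary units.

5000 arbitrary units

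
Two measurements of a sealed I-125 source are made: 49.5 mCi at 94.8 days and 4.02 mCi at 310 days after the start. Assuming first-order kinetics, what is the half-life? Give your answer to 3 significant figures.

59.4 days

Over Δt = 310 − 94.8 = 215.2 days, the level fell by a factor of 49.5/4.02 ≈ 12.313.
n = log₂(12.313) ≈ 3.6222 half-lives, so t½ = 215.2/3.6222 ≈ 59.412 days.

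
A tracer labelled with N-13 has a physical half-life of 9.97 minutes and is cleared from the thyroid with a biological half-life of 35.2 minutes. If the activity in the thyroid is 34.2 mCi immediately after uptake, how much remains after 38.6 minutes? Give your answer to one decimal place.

1.1 mCi

1/t_eff = 1/t_phys + 1/t_biol = 1/9.97 + 1/35.2 = 0.12871 per minute.
t_eff = 9.97 × 35.2 / (9.97 + 35.2) ≈ 7.7694 minutes.
Remaining = 34.2 × (1/2)^(38.6/7.7694) = 34.2 × (1/2)^4.9682 ≈ 1.0926 mCi.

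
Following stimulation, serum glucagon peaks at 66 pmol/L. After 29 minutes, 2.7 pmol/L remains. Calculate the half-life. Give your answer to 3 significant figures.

A/A₀ = 2.7/66 ≈ 0.040909.
n = log₂(24.444) ≈ 4.6114 half-lives elapsed in 29 minutes.
t½ = 29/4.6114 ≈ 6.2887 minutes.

6.29 minutes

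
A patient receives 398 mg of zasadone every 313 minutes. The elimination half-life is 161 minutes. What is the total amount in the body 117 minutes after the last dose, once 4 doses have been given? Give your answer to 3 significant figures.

The 4 doses were given 1056, 743, 430, 117 minutes ago.
Total = 398·(1/2)^(1056/161) + 398·(1/2)^(743/161) + 398·(1/2)^(430/161) + 398·(1/2)^(117/161)
      = 4.2211 + 16.243 + 62.501 + 240.5 ≈ 323.47 mg.

323 mg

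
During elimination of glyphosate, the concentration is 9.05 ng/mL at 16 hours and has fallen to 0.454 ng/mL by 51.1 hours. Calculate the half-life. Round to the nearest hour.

Over Δt = 51.1 − 16 = 35.1 hours, the level fell by a factor of 9.05/0.454 ≈ 19.934.
n = log₂(19.934) ≈ 4.3172 half-lives, so t½ = 35.1/4.3172 ≈ 8.1304 hours.

8 hours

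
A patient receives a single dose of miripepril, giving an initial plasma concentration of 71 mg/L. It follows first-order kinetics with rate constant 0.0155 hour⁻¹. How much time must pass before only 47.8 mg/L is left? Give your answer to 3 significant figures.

t½ = ln 2 / k = 0.69315 / 0.0155 ≈ 44.719 hours.
Fraction remaining = 47.8/71 ≈ 0.67324.
n = log₂(71/47.8) = ln(1.4854)/ln 2 ≈ 0.57081 half-lives.
t = n × t½ = 0.57081 × 44.719 ≈ 25.526 hours.

25.5 hours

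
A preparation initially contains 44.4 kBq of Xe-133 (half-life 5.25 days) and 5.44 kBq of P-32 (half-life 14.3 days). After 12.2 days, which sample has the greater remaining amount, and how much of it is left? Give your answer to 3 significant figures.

Xe-133: 44.4 × (1/2)^2.3238 ≈ 8.8684 kBq.
P-32: 5.44 × (1/2)^0.85315 ≈ 3.0115 kBq.
Xe-133 has more remaining, at ≈ 8.8684 kBq.

Xe-133, 8.87 kBq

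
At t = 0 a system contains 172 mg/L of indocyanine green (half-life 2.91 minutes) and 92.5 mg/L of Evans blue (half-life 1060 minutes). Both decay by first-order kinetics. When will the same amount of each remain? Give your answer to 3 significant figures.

2.61 minutes

Set 172·(1/2)^(t/2.91) = 92.5·(1/2)^(t/1060).
Taking log₂: log₂(172/92.5) = t·(1/2.91 − 1/1060).
log₂(1.8595) = 0.89488; 1/2.91 − 1/1060 = 0.3427.
t = 0.89488 / 0.3427 ≈ 2.6113 minutes.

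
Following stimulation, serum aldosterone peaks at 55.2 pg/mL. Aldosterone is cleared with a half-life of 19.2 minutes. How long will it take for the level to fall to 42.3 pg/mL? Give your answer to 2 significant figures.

Fraction remaining = 42.3/55.2 ≈ 0.7663.
n = log₂(55.2/42.3) = ln(1.305)/ln 2 ≈ 0.38401 half-lives.
t = n × t½ = 0.38401 × 19.2 ≈ 7.373 minutes.

7.4 minutes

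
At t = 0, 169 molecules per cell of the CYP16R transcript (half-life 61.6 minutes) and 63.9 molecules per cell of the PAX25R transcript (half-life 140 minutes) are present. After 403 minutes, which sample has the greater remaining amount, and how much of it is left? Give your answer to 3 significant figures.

CYP16R transcript: 169 × (1/2)^6.5422 ≈ 1.8134 molecules per cell.
PAX25R transcript: 63.9 × (1/2)^2.8786 ≈ 8.6889 molecules per cell.
PAX25R transcript has more remaining, at ≈ 8.6889 molecules per cell.

PAX25R transcript, 8.69 molecules per cell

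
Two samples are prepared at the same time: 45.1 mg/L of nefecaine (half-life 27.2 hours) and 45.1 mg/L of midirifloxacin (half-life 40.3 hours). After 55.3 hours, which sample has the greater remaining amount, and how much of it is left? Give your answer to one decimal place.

nefecaine: 45.1 × (1/2)^2.0331 ≈ 11.019 mg/L.
midirifloxacin: 45.1 × (1/2)^1.3722 ≈ 17.422 mg/L.
Midirifloxacin has more remaining, at ≈ 17.422 mg/L.

midirifloxacin, 17.4 mg/L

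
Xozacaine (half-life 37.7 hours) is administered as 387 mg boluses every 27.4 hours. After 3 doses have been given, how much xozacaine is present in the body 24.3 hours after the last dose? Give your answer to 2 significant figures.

490 mg

The 3 doses were given 79.1, 51.7, 24.3 hours ago.
Total = 387·(1/2)^(79.1/37.7) + 387·(1/2)^(51.7/37.7) + 387·(1/2)^(24.3/37.7)
      = 90.387 + 149.59 + 247.56 ≈ 487.53 mg.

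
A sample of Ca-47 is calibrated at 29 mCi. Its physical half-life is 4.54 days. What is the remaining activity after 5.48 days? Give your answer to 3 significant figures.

12.6 mCi

Number of half-lives: n = 5.48/4.54 ≈ 1.207.
Remaining = 29 × (1/2)^1.207 = 29 × 0.43315 ≈ 12.561 mCi.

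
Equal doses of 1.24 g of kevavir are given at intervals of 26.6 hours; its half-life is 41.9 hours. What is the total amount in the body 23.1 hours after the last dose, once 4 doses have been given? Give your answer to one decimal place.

The 4 doses were given 102.9, 76.3, 49.7, 23.1 hours ago.
Total = 1.24·(1/2)^(102.9/41.9) + 1.24·(1/2)^(76.3/41.9) + 1.24·(1/2)^(49.7/41.9) + 1.24·(1/2)^(23.1/41.9)
      = 0.22602 + 0.35095 + 0.54495 + 0.84617 ≈ 1.9681 g.

2.0 g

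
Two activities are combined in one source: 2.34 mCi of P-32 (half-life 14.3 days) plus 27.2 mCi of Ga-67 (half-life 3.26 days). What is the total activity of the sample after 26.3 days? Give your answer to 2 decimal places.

0.76 mCi

P-32: 2.34 × (1/2)^(26.3/14.3) = 2.34 × (1/2)^1.8392 ≈ 0.65399 mCi.
Ga-67: 27.2 × (1/2)^(26.3/3.26) = 27.2 × (1/2)^8.0675 ≈ 0.10139 mCi.
Total = 0.65399 + 0.10139 ≈ 0.75539 mCi.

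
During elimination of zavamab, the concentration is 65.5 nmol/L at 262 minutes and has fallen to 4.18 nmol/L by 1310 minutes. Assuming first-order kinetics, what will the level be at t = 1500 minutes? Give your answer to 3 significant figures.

Over Δt = 1310 − 262 = 1048 minutes, the level fell by a factor of 65.5/4.18 ≈ 15.67.
n = log₂(15.67) ≈ 3.9699 half-lives, so t½ = 1048/3.9699 ≈ 263.99 minutes.
From t = 1310 to t = 1500: 4.18 × (1/2)^((1500−1310)/263.99) ≈ 2.5381 nmol/L.

2.54 nmol/L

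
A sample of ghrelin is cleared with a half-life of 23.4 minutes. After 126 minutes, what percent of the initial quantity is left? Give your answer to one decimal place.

2.4%

n = 126/23.4 ≈ 5.3846 half-lives.
Fraction remaining = (1/2)^5.3846 ≈ 0.023937, i.e. 2.3937%.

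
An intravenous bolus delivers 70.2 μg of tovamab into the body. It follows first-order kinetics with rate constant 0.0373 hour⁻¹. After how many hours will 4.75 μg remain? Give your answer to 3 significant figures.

72.2 hours

t½ = ln 2 / k = 0.69315 / 0.0373 ≈ 18.583 hours.
Fraction remaining = 4.75/70.2 ≈ 0.067664.
n = log₂(70.2/4.75) = ln(14.779)/ln 2 ≈ 3.8855 half-lives.
t = n × t½ = 3.8855 × 18.583 ≈ 72.204 hours.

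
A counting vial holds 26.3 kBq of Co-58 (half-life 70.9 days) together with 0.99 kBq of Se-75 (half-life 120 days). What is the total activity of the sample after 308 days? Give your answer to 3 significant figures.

1.46 kBq

Co-58: 26.3 × (1/2)^(308/70.9) = 26.3 × (1/2)^4.3441 ≈ 1.2949 kBq.
Se-75: 0.99 × (1/2)^(308/120) = 0.99 × (1/2)^2.5667 ≈ 0.16711 kBq.
Total = 1.2949 + 0.16711 ≈ 1.462 kBq.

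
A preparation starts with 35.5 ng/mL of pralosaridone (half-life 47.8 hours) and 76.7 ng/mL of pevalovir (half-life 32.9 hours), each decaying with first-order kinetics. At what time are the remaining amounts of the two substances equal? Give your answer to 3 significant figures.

117 hours

Set 35.5·(1/2)^(t/47.8) = 76.7·(1/2)^(t/32.9).
Taking log₂: log₂(35.5/76.7) = t·(1/47.8 − 1/32.9).
log₂(0.46284) = -1.1114; 1/47.8 − 1/32.9 = -0.0094746.
t = -1.1114 / -0.0094746 ≈ 117.3 hours.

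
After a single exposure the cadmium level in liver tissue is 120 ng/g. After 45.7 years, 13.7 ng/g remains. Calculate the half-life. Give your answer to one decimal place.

A/A₀ = 13.7/120 ≈ 0.11417.
n = log₂(8.7591) ≈ 3.1308 half-lives elapsed in 45.7 years.
t½ = 45.7/3.1308 ≈ 14.597 years.

14.6 years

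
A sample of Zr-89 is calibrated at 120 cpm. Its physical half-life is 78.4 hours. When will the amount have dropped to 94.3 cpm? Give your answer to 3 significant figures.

27.3 hours

Fraction remaining = 94.3/120 ≈ 0.78583.
n = log₂(120/94.3) = ln(1.2725)/ln 2 ≈ 0.3477 half-lives.
t = n × t½ = 0.3477 × 78.4 ≈ 27.26 hours.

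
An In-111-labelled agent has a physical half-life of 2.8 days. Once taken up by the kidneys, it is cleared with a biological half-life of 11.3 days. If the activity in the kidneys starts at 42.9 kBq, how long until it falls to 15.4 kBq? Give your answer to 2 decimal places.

1/t_eff = 1/t_phys + 1/t_biol = 1/2.8 + 1/11.3 = 0.44564 per day.
t_eff = 2.8 × 11.3 / (2.8 + 11.3) ≈ 2.244 days.
n = log₂(42.9/15.4) ≈ 1.478; t = 1.478 × 2.244 ≈ 3.3167 days.

3.32 days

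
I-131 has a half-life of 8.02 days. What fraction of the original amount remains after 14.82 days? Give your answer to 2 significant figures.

0.28

n = 14.82/8.02 ≈ 1.8479 half-lives.
Fraction remaining = (1/2)^1.8479 ≈ 0.2778.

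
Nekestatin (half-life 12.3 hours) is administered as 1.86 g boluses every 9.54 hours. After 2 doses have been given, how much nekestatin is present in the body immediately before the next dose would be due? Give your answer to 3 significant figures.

The 2 doses were given 19.08, 9.54 hours ago.
Total = 1.86·(1/2)^(19.08/12.3) + 1.86·(1/2)^(9.54/12.3)
      = 0.63467 + 1.0865 ≈ 1.7212 g.

1.72 g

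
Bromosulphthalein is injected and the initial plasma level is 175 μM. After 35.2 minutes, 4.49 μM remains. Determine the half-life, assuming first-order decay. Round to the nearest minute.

A/A₀ = 4.49/175 ≈ 0.025657.
n = log₂(38.976) ≈ 5.2845 half-lives elapsed in 35.2 minutes.
t½ = 35.2/5.2845 ≈ 6.661 minutes.

7 minutes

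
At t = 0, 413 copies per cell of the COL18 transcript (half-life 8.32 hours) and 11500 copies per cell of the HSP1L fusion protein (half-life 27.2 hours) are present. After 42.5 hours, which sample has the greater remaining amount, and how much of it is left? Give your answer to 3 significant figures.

HSP1L fusion protein, 3890 copies per cell

COL18 transcript: 413 × (1/2)^5.1082 ≈ 11.974 copies per cell.
HSP1L fusion protein: 11500 × (1/2)^1.5625 ≈ 3893.5 copies per cell.
HSP1L fusion protein has more remaining, at ≈ 3893.5 copies per cell.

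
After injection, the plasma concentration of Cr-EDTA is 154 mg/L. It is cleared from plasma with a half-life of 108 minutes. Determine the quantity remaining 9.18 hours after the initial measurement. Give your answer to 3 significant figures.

4.49 mg/L

Convert the elapsed time: 9.18 hours = 550.8 minutes.
Number of half-lives: n = 550.8/108 ≈ 5.1.
Remaining = 154 × (1/2)^5.1 = 154 × 0.029157 ≈ 4.4902 mg/L.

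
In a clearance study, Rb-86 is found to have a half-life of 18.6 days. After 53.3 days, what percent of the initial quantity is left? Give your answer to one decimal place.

13.7%

n = 53.3/18.6 ≈ 2.8656 half-lives.
Fraction remaining = (1/2)^2.8656 ≈ 0.13721, i.e. 13.721%.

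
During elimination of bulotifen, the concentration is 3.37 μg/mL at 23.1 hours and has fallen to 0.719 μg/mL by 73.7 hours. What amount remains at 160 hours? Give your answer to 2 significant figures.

Over Δt = 73.7 − 23.1 = 50.6 hours, the level fell by a factor of 3.37/0.719 ≈ 4.6871.
n = log₂(4.6871) ≈ 2.2287 half-lives, so t½ = 50.6/2.2287 ≈ 22.704 hours.
From t = 73.7 to t = 160: 0.719 × (1/2)^((160−73.7)/22.704) ≈ 0.05158 μg/mL.

0.052 μg/mL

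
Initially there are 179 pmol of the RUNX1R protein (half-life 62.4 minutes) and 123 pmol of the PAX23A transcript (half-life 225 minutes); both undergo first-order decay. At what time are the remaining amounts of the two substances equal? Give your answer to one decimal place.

Set 179·(1/2)^(t/62.4) = 123·(1/2)^(t/225).
Taking log₂: log₂(179/123) = t·(1/62.4 − 1/225).
log₂(1.4553) = 0.5413; 1/62.4 − 1/225 = 0.011581.
t = 0.5413 / 0.011581 ≈ 46.74 minutes.

46.7 minutes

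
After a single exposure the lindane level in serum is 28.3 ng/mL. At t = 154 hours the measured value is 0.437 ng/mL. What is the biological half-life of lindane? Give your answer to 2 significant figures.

A/A₀ = 0.437/28.3 ≈ 0.015442.
n = log₂(64.76) ≈ 6.017 half-lives elapsed in 154 hours.
t½ = 154/6.017 ≈ 25.594 hours.

26 hours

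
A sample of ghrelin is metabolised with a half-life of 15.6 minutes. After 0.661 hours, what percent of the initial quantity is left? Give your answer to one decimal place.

17.2%

0.661 hours = 39.66 minutes.
n = 39.66/15.6 ≈ 2.5423 half-lives.
Fraction remaining = (1/2)^2.5423 ≈ 0.17167, i.e. 17.167%.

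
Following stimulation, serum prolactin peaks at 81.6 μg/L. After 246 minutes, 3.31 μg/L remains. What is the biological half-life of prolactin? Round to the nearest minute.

A/A₀ = 3.31/81.6 ≈ 0.040564.
n = log₂(24.653) ≈ 4.6237 half-lives elapsed in 246 minutes.
t½ = 246/4.6237 ≈ 53.205 minutes.

53 minutes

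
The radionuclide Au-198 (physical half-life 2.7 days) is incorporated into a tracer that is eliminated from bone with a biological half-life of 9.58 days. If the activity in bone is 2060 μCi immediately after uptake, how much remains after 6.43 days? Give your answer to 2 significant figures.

250 μCi

1/t_eff = 1/t_phys + 1/t_biol = 1/2.7 + 1/9.58 = 0.47475 per day.
t_eff = 2.7 × 9.58 / (2.7 + 9.58) ≈ 2.1064 days.
Remaining = 2060 × (1/2)^(6.43/2.1064) = 2060 × (1/2)^3.0527 ≈ 248.27 μCi.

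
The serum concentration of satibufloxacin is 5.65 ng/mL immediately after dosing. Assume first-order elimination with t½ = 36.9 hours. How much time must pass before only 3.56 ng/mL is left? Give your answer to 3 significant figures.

Fraction remaining = 3.56/5.65 ≈ 0.63009.
n = log₂(5.65/3.56) = ln(1.5871)/ln 2 ≈ 0.66637 half-lives.
t = n × t½ = 0.66637 × 36.9 ≈ 24.589 hours.

24.6 hours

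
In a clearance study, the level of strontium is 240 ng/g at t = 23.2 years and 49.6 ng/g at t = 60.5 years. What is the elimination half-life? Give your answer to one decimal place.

Over Δt = 60.5 − 23.2 = 37.3 years, the level fell by a factor of 240/49.6 ≈ 4.8387.
n = log₂(4.8387) ≈ 2.2746 half-lives, so t½ = 37.3/2.2746 ≈ 16.398 years.

16.4 years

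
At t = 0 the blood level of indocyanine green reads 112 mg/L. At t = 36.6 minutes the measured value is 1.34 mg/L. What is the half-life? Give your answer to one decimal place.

5.7 minutes

A/A₀ = 1.34/112 ≈ 0.011964.
n = log₂(83.582) ≈ 6.3851 half-lives elapsed in 36.6 minutes.
t½ = 36.6/6.3851 ≈ 5.7321 minutes.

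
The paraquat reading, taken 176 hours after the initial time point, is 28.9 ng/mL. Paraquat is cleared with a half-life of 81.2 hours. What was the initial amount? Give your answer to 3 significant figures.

130 ng/mL

Number of half-lives elapsed: n = 176/81.2 ≈ 2.1675.
A₀ = A × 2^n = 28.9 × 2^2.1675 = 28.9 × 4.4924 ≈ 129.83 ng/mL.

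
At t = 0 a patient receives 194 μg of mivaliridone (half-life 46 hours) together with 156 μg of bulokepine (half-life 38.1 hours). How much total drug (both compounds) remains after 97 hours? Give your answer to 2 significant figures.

72 μg

mivaliridone: 194 × (1/2)^(97/46) = 194 × (1/2)^2.1087 ≈ 44.98 μg.
bulokepine: 156 × (1/2)^(97/38.1) = 156 × (1/2)^2.5459 ≈ 26.713 μg.
Total = 44.98 + 26.713 ≈ 71.693 μg.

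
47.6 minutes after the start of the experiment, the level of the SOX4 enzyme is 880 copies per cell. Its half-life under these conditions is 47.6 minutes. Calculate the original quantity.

1760 copies per cell

Number of half-lives elapsed: n = 47.6/47.6 ≈ 1.
A₀ = A × 2^n = 880 × 2^1 = 880 × 2 ≈ 1760 copies per cell.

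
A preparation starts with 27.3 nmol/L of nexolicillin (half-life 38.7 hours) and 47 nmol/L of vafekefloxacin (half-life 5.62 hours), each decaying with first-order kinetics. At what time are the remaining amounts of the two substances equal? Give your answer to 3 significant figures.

5.15 hours

Set 27.3·(1/2)^(t/38.7) = 47·(1/2)^(t/5.62).
Taking log₂: log₂(27.3/47) = t·(1/38.7 − 1/5.62).
log₂(0.58085) = -0.78376; 1/38.7 − 1/5.62 = -0.1521.
t = -0.78376 / -0.1521 ≈ 5.1531 hours.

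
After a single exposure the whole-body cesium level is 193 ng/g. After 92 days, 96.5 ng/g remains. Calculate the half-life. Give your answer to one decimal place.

92.0 days

A/A₀ = 96.5/193 ≈ 0.5.
n = log₂(2) ≈ 1 half-life elapsed in 92 days.
t½ = 92/1 ≈ 92 days.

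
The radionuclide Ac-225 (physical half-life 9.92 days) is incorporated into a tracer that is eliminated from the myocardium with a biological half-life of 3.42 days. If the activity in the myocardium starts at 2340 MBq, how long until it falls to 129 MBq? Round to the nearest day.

11 days

1/t_eff = 1/t_phys + 1/t_biol = 1/9.92 + 1/3.42 = 0.3932 per day.
t_eff = 9.92 × 3.42 / (9.92 + 3.42) ≈ 2.5432 days.
n = log₂(2340/129) ≈ 4.1811; t = 4.1811 × 2.5432 ≈ 10.633 days.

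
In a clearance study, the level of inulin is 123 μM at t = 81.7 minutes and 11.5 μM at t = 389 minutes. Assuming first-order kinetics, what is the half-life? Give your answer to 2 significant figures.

Over Δt = 389 − 81.7 = 307.3 minutes, the level fell by a factor of 123/11.5 ≈ 10.696.
n = log₂(10.696) ≈ 3.419 half-lives, so t½ = 307.3/3.419 ≈ 89.881 minutes.

90 minutes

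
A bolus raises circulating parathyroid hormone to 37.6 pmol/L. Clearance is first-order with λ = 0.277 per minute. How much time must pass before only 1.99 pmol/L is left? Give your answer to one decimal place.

t½ = ln 2 / λ = 0.69315 / 0.277 ≈ 2.5023 minutes.
Fraction remaining = 1.99/37.6 ≈ 0.052926.
n = log₂(37.6/1.99) = ln(18.894)/ln 2 ≈ 4.2399 half-lives.
t = n × t½ = 4.2399 × 2.5023 ≈ 10.61 minutes.

10.6 minutes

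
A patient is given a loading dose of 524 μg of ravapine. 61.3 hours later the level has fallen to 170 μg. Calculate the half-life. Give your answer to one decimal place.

37.7 hours

A/A₀ = 170/524 ≈ 0.32443.
n = log₂(3.0824) ≈ 1.624 half-lives elapsed in 61.3 hours.
t½ = 61.3/1.624 ≈ 37.746 hours.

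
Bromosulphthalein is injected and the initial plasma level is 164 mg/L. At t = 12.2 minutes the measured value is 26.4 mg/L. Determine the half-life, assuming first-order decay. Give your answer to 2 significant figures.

4.6 minutes

A/A₀ = 26.4/164 ≈ 0.16098.
n = log₂(6.2121) ≈ 2.6351 half-lives elapsed in 12.2 minutes.
t½ = 12.2/2.6351 ≈ 4.6298 minutes.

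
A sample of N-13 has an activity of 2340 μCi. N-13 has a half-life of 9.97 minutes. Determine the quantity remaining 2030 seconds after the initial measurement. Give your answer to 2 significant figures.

220 μCi

Convert the elapsed time: 2030 seconds = 33.8333 minutes.
Number of half-lives: n = 33.8333/9.97 ≈ 3.3935.
Remaining = 2340 × (1/2)^3.3935 = 2340 × 0.095159 ≈ 222.67 μCi.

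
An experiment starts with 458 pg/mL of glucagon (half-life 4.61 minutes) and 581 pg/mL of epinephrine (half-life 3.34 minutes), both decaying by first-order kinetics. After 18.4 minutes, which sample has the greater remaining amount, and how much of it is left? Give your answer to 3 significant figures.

glucagon, 28.8 pg/mL

glucagon: 458 × (1/2)^3.9913 ≈ 28.798 pg/mL.
epinephrine: 581 × (1/2)^5.509 ≈ 12.759 pg/mL.
Glucagon has more remaining, at ≈ 28.798 pg/mL.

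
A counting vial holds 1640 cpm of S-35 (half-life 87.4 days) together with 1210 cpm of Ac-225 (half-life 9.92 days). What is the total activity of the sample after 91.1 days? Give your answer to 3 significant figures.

798 cpm

S-35: 1640 × (1/2)^(91.1/87.4) = 1640 × (1/2)^1.0423 ≈ 796.29 cpm.
Ac-225: 1210 × (1/2)^(91.1/9.92) = 1210 × (1/2)^9.1835 ≈ 2.0811 cpm.
Total = 796.29 + 2.0811 ≈ 798.37 cpm.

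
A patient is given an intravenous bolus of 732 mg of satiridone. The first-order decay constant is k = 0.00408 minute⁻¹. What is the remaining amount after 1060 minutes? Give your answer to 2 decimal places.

9.69 mg

t½ = ln 2 / k = 0.69315 / 0.00408 ≈ 169.89 minutes.
Number of half-lives: n = 1060/169.89 ≈ 6.2394.
Remaining = 732 × (1/2)^6.2394 = 732 × 0.013236 ≈ 9.6889 mg.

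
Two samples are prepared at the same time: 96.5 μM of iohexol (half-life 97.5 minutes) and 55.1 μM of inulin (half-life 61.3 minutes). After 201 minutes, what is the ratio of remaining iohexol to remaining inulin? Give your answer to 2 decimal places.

4.07

iohexol: 96.5 × (1/2)^(201/97.5) = 96.5 × (1/2)^2.0615 ≈ 23.118 μM.
inulin: 55.1 × (1/2)^(201/61.3) = 55.1 × (1/2)^3.279 ≈ 5.6766 μM.
Ratio ≈ 23.118 / 5.6766 ≈ 4.0724.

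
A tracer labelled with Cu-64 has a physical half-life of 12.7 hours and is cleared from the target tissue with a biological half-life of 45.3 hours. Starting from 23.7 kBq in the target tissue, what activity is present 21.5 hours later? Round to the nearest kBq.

1/t_eff = 1/t_phys + 1/t_biol = 1/12.7 + 1/45.3 = 0.10082 per hour.
t_eff = 12.7 × 45.3 / (12.7 + 45.3) ≈ 9.9191 hours.
Remaining = 23.7 × (1/2)^(21.5/9.9191) = 23.7 × (1/2)^2.1675 ≈ 5.2754 kBq.

5 kBq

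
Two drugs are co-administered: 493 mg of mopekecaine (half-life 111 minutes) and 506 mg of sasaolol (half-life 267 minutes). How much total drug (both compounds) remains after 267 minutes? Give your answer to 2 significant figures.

mopekecaine: 493 × (1/2)^(267/111) = 493 × (1/2)^2.4054 ≈ 93.057 mg.
sasaolol: 506 × (1/2)^(267/267) = 506 × (1/2)^1 ≈ 253 mg.
Total = 93.057 + 253 ≈ 346.06 mg.

350 mg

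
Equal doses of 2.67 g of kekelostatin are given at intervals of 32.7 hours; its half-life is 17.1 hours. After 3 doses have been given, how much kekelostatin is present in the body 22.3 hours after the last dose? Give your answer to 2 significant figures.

1.4 g

The 3 doses were given 87.7, 55, 22.3 hours ago.
Total = 2.67·(1/2)^(87.7/17.1) + 2.67·(1/2)^(55/17.1) + 2.67·(1/2)^(22.3/17.1)
      = 0.076319 + 0.28727 + 1.0813 ≈ 1.4449 g.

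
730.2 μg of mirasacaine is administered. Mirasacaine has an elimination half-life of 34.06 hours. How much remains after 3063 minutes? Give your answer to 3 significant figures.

258 μg

Convert the elapsed time: 3063 minutes = 51.05 hours.
Number of half-lives: n = 51.05/34.06 ≈ 1.4988.
Remaining = 730.2 × (1/2)^1.4988 = 730.2 × 0.35384 ≈ 258.37 μg.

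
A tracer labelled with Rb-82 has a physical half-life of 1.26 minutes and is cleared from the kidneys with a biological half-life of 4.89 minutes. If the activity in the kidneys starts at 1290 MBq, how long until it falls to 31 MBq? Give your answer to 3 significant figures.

1/t_eff = 1/t_phys + 1/t_biol = 1/1.26 + 1/4.89 = 0.99815 per minute.
t_eff = 1.26 × 4.89 / (1.26 + 4.89) ≈ 1.0019 minutes.
n = log₂(1290/31) ≈ 5.379; t = 5.379 × 1.0019 ≈ 5.3889 minutes.

5.39 minutes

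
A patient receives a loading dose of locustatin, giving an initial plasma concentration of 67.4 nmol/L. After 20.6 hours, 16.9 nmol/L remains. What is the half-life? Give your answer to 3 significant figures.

A/A₀ = 16.9/67.4 ≈ 0.25074.
n = log₂(3.9882) ≈ 1.9957 half-lives elapsed in 20.6 hours.
t½ = 20.6/1.9957 ≈ 10.322 hours.

10.3 hours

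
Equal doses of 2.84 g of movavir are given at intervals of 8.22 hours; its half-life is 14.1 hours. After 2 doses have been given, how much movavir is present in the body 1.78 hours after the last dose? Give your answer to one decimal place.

4.3 g

The 2 doses were given 10, 1.78 hours ago.
Total = 2.84·(1/2)^(10/14.1) + 2.84·(1/2)^(1.78/14.1)
      = 1.7371 + 2.6021 ≈ 4.3391 g.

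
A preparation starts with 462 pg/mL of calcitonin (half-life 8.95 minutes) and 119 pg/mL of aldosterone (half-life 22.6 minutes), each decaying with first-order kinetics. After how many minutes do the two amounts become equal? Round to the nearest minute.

29 minutes

Set 462·(1/2)^(t/8.95) = 119·(1/2)^(t/22.6).
Taking log₂: log₂(462/119) = t·(1/8.95 − 1/22.6).
log₂(3.8824) = 1.9569; 1/8.95 − 1/22.6 = 0.067484.
t = 1.9569 / 0.067484 ≈ 28.998 minutes.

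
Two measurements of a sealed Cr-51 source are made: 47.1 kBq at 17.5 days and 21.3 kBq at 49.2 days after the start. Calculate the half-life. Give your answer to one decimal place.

27.7 days

Over Δt = 49.2 − 17.5 = 31.7 days, the level fell by a factor of 47.1/21.3 ≈ 2.2113.
n = log₂(2.2113) ≈ 1.1449 half-lives, so t½ = 31.7/1.1449 ≈ 27.689 days.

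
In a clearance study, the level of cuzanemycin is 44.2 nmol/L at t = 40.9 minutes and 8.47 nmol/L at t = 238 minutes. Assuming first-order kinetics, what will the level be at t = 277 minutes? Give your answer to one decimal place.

6.1 nmol/L

Over Δt = 238 − 40.9 = 197.1 minutes, the level fell by a factor of 44.2/8.47 ≈ 5.2184.
n = log₂(5.2184) ≈ 2.3836 half-lives, so t½ = 197.1/2.3836 ≈ 82.69 minutes.
From t = 238 to t = 277: 8.47 × (1/2)^((277−238)/82.69) ≈ 6.1081 nmol/L.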